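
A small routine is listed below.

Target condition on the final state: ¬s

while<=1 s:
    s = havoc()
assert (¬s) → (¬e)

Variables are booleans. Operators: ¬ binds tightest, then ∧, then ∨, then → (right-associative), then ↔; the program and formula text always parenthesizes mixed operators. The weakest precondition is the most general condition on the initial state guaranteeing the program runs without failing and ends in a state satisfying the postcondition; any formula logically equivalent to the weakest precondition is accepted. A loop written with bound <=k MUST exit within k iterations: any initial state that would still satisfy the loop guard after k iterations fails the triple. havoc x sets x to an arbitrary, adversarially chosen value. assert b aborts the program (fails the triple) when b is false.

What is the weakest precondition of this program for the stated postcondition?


Working backward. After the program, ¬s must hold.
Before assert (¬s) → (¬e): ((¬s) → (¬e)) ∧ (¬s)
Before the loop (bound <=1), unroll the exhaustion recursion (WP_0 = exit-now case; WP_j = one more guarded iteration, up to j = 1):
  WP_0: (¬s) ∧ ((¬s) → (¬e))
  WP_1: (¬s) ∧ ((¬s) → (((¬s) → (¬e)) ∧ (¬s)))
So before the loop: (¬s) ∧ ((¬s) → (((¬s) → (¬e)) ∧ (¬s)))
Answer: WP = (¬s) ∧ ((¬s) → (((¬s) → (¬e)) ∧ (¬s)))


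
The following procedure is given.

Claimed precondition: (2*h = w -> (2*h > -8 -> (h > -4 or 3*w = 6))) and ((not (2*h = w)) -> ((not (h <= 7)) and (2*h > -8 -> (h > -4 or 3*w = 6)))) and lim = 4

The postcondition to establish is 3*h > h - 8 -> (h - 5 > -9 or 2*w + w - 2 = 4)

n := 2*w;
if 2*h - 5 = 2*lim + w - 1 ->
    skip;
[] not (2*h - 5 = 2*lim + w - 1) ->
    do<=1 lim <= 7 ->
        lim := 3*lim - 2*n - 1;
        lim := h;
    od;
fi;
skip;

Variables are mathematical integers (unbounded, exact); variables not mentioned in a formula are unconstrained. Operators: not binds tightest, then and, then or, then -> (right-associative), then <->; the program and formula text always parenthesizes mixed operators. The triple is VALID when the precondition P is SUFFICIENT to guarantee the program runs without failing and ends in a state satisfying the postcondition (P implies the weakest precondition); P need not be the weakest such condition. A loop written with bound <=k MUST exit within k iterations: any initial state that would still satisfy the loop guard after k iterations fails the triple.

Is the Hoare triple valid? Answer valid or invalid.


Working backward. After the program, the postcondition 3*h > h - 8 -> (h - 5 > -9 or 2*w + w - 2 = 4) must hold; in canonical form it is 2*h > -8 -> (h > -4 or 3*w = 6).
Before skip: 2*h > -8 -> (h > -4 or 3*w = 6)
Then branch requires 2*h > -8 -> (h > -4 or 3*w = 6); else branch requires (lim <= 7 -> ((not (h <= 7)) and (2*h > -8 -> (h > -4 or 3*w = 6)))) and ((not (lim <= 7)) -> (2*h > -8 -> (h > -4 or 3*w = 6))).
Before the if: (2*h = 2*lim + w + 4 -> (2*h > -8 -> (h > -4 or 3*w = 6))) and ((not (2*h = 2*lim + w + 4)) -> ((lim <= 7 -> ((not (h <= 7)) and (2*h > -8 -> (h > -4 or 3*w = 6)))) and ((not (lim <= 7)) -> (2*h > -8 -> (h > -4 or 3*w = 6)))))
Before n := 2*w: (2*h = 2*lim + w + 4 -> (2*h > -8 -> (h > -4 or 3*w = 6))) and ((not (2*h = 2*lim + w + 4)) -> ((lim <= 7 -> ((not (h <= 7)) and (2*h > -8 -> (h > -4 or 3*w = 6)))) and ((not (lim <= 7)) -> (2*h > -8 -> (h > -4 or 3*w = 6)))))
The weakest precondition is (2*h = 2*lim + w + 4 -> (2*h > -8 -> (h > -4 or 3*w = 6))) and ((not (2*h = 2*lim + w + 4)) -> ((lim <= 7 -> ((not (h <= 7)) and (2*h > -8 -> (h > -4 or 3*w = 6)))) and ((not (lim <= 7)) -> (2*h > -8 -> (h > -4 or 3*w = 6))))).
Check whether (2*h = w -> (2*h > -8 -> (h > -4 or 3*w = 6))) and ((not (2*h = w)) -> ((not (h <= 7)) and (2*h > -8 -> (h > -4 or 3*w = 6)))) and lim = 4 implies it.
Countermodel: at the initial state h = 7, lim = 4, w = 14, the precondition holds but the weakest precondition fails.
Answer: invalid


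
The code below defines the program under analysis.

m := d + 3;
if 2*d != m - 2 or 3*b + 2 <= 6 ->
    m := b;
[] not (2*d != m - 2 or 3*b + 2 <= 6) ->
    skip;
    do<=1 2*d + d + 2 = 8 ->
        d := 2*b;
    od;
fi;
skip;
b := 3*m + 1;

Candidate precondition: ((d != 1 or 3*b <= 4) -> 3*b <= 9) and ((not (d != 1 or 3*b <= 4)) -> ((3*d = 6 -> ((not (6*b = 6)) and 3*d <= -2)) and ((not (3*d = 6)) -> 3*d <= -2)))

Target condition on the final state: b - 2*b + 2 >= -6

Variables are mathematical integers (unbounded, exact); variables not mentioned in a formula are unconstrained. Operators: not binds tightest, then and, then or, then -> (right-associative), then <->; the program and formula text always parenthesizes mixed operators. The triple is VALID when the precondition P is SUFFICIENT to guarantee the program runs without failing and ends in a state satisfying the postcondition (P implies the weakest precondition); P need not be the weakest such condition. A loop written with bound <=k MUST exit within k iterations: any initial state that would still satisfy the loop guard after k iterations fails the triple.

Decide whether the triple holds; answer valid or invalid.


Working backward. After the program, the postcondition b - 2*b + 2 >= -6 must hold; in canonical form it is b <= 8.
Before b := 3*m + 1: 3*m <= 7
Before skip: 3*m <= 7
Then branch requires 3*b <= 7; else branch requires (3*d = 6 -> ((not (6*b = 6)) and 3*m <= 7)) and ((not (3*d = 6)) -> 3*m <= 7).
Before the if: ((2*d != m - 2 or 3*b <= 4) -> 3*b <= 7) and ((not (2*d != m - 2 or 3*b <= 4)) -> ((3*d = 6 -> ((not (6*b = 6)) and 3*m <= 7)) and ((not (3*d = 6)) -> 3*m <= 7)))
Before m := d + 3: ((d != 1 or 3*b <= 4) -> 3*b <= 7) and ((not (d != 1 or 3*b <= 4)) -> ((3*d = 6 -> ((not (6*b = 6)) and 3*d <= -2)) and ((not (3*d = 6)) -> 3*d <= -2)))
The weakest precondition is ((d != 1 or 3*b <= 4) -> 3*b <= 7) and ((not (d != 1 or 3*b <= 4)) -> ((3*d = 6 -> ((not (6*b = 6)) and 3*d <= -2)) and ((not (3*d = 6)) -> 3*d <= -2))).
Check whether ((d != 1 or 3*b <= 4) -> 3*b <= 9) and ((not (d != 1 or 3*b <= 4)) -> ((3*d = 6 -> ((not (6*b = 6)) and 3*d <= -2)) and ((not (3*d = 6)) -> 3*d <= -2))) implies it.
Countermodel: at the initial state b = 3, d = 2, the precondition holds but the weakest precondition fails.
Answer: invalid


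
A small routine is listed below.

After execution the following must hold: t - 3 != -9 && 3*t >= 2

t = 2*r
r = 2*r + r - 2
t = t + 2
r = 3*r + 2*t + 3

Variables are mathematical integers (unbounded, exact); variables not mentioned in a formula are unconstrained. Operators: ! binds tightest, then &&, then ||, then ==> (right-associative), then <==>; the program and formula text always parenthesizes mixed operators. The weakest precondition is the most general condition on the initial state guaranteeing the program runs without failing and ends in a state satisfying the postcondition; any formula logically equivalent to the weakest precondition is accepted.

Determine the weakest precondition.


Working backward. After the program, the postcondition t - 3 != -9 && 3*t >= 2 must hold; in canonical form it is t != -6 && 3*t >= 2.
Before r := 3*r + 2*t + 3: t != -6 && 3*t >= 2
Before t := t + 2: t != -8 && 3*t >= -4
Before r := 2*r + r - 2: t != -8 && 3*t >= -4
Before t := 2*r: 2*r != -8 && 6*r >= -4
Answer: WP = 2*r != -8 && 6*r >= -4


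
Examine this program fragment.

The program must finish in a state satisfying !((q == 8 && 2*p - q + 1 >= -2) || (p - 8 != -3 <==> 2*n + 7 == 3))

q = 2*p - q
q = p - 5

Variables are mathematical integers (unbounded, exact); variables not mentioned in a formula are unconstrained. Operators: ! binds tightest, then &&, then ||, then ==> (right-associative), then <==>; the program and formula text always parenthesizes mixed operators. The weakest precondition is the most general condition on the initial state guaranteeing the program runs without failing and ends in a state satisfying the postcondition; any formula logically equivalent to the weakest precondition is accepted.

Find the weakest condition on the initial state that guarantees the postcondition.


Working backward. After the program, the postcondition !((q == 8 && 2*p - q + 1 >= -2) || (p - 8 != -3 <==> 2*n + 7 == 3)) must hold; in canonical form it is !((q == 8 && 2*p >= q - 3) || (p != 5 <==> 2*n == -4)).
Before q := p - 5: !((p == 13 && p >= -8) || (p != 5 <==> 2*n == -4))
Before q := 2*p - q: !((p == 13 && p >= -8) || (p != 5 <==> 2*n == -4))
Answer: WP = !((p == 13 && p >= -8) || (p != 5 <==> 2*n == -4))


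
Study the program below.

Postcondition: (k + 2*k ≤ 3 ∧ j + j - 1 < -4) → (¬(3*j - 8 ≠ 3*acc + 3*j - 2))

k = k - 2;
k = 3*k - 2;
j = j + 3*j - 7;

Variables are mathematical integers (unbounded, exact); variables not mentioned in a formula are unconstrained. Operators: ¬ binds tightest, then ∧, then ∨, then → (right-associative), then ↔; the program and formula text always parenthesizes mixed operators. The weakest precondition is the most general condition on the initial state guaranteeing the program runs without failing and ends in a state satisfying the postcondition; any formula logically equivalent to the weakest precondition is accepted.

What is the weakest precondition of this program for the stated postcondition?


Working backward. After the program, the postcondition (k + 2*k ≤ 3 ∧ j + j - 1 < -4) → (¬(3*j - 8 ≠ 3*acc + 3*j - 2)) must hold; in canonical form it is (3*k ≤ 3 ∧ 2*j < -3) → (¬(3*acc ≠ -6)).
Before j := j + 3*j - 7: (3*k ≤ 3 ∧ 8*j < 11) → (¬(3*acc ≠ -6))
Before k := 3*k - 2: (9*k ≤ 9 ∧ 8*j < 11) → (¬(3*acc ≠ -6))
Before k := k - 2: (9*k ≤ 27 ∧ 8*j < 11) → (¬(3*acc ≠ -6))
Answer: WP = (9*k ≤ 27 ∧ 8*j < 11) → (¬(3*acc ≠ -6))


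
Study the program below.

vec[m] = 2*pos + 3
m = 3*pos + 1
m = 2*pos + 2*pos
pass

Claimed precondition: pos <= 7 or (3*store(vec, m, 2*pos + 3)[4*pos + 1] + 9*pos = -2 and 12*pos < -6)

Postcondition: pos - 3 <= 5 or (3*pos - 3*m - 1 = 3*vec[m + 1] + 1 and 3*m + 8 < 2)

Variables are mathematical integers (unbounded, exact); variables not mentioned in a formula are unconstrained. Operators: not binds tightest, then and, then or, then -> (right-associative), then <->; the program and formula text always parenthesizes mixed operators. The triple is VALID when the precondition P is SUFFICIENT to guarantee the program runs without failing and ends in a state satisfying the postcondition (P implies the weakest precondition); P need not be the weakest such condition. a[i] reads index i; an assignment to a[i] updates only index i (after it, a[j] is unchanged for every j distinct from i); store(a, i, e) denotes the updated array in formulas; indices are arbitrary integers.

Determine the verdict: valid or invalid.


Working backward. After the program, the postcondition pos - 3 <= 5 or (3*pos - 3*m - 1 = 3*vec[m + 1] + 1 and 3*m + 8 < 2) must hold; in canonical form it is pos <= 8 or (3*pos = 3*vec[m + 1] + 3*m + 2 and 3*m < -6).
Before skip: pos <= 8 or (3*pos = 3*vec[m + 1] + 3*m + 2 and 3*m < -6)
Before m := 2*pos + 2*pos: pos <= 8 or (3*vec[4*pos + 1] + 9*pos = -2 and 12*pos < -6)
Before m := 3*pos + 1: pos <= 8 or (3*vec[4*pos + 1] + 9*pos = -2 and 12*pos < -6)
Before vec[m] := 2*pos + 3: pos <= 8 or (3*store(vec, m, 2*pos + 3)[4*pos + 1] + 9*pos = -2 and 12*pos < -6)
The weakest precondition is pos <= 8 or (3*store(vec, m, 2*pos + 3)[4*pos + 1] + 9*pos = -2 and 12*pos < -6).
Check whether pos <= 7 or (3*store(vec, m, 2*pos + 3)[4*pos + 1] + 9*pos = -2 and 12*pos < -6) implies it.
Every state satisfying the precondition satisfies the weakest precondition: the implication holds.
Answer: valid


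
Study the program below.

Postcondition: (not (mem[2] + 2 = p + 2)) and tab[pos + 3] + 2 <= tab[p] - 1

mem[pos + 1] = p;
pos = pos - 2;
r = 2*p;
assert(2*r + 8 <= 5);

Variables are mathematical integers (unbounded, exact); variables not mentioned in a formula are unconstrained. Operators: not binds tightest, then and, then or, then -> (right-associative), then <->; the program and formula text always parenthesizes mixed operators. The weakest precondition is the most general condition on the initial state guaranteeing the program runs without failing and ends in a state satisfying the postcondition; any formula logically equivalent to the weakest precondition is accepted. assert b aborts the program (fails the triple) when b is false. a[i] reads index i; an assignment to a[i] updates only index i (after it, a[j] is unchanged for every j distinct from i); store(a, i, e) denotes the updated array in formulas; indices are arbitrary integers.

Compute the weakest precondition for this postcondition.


Working backward. After the program, the postcondition (not (mem[2] + 2 = p + 2)) and tab[pos + 3] + 2 <= tab[p] - 1 must hold; in canonical form it is (not (mem[2] = p)) and tab[pos + 3] <= tab[p] - 3.
Before assert 2*r + 8 <= 5: 2*r <= -3 and (not (mem[2] = p)) and tab[pos + 3] <= tab[p] - 3
Before r := 2*p: 4*p <= -3 and (not (mem[2] = p)) and tab[pos + 3] <= tab[p] - 3
Before pos := pos - 2: 4*p <= -3 and (not (mem[2] = p)) and tab[pos + 1] <= tab[p] - 3
Before mem[pos + 1] := p: 4*p <= -3 and (not (store(mem, pos + 1, p)[2] = p)) and tab[pos + 1] <= tab[p] - 3
Answer: WP = 4*p <= -3 and (not (store(mem, pos + 1, p)[2] = p)) and tab[pos + 1] <= tab[p] - 3


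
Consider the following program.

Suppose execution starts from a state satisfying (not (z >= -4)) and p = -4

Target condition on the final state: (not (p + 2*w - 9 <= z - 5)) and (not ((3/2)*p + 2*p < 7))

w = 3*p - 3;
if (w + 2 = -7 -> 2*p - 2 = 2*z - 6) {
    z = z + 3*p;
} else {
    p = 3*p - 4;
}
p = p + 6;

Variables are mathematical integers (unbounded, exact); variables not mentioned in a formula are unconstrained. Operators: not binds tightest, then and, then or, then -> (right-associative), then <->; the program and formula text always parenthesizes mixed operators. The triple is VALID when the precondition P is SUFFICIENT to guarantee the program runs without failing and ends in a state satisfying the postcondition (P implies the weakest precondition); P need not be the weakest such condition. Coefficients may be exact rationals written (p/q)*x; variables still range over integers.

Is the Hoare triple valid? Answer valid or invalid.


Working backward. After the program, the postcondition (not (p + 2*w - 9 <= z - 5)) and (not ((3/2)*p + 2*p < 7)) must hold; in canonical form it is (not (p + 2*w <= z + 4)) and (not ((7/2)*p < 7)).
Before p := p + 6: (not (p + 2*w <= z - 2)) and (not ((7/2)*p < -14))
Then branch requires (not (2*w <= 2*p + z - 2)) and (not ((7/2)*p < -14)); else branch requires (not (3*p + 2*w <= z + 2)) and (not ((21/2)*p < 0)).
Before the if: ((w = -9 -> 2*p = 2*z - 4) -> ((not (2*w <= 2*p + z - 2)) and (not ((7/2)*p < -14)))) and ((not (w = -9 -> 2*p = 2*z - 4)) -> ((not (3*p + 2*w <= z + 2)) and (not ((21/2)*p < 0))))
Before w := 3*p - 3: ((3*p = -6 -> 2*p = 2*z - 4) -> ((not (4*p <= z + 4)) and (not ((7/2)*p < -14)))) and ((not (3*p = -6 -> 2*p = 2*z - 4)) -> ((not (9*p <= z + 8)) and (not ((21/2)*p < 0))))
The weakest precondition is ((3*p = -6 -> 2*p = 2*z - 4) -> ((not (4*p <= z + 4)) and (not ((7/2)*p < -14)))) and ((not (3*p = -6 -> 2*p = 2*z - 4)) -> ((not (9*p <= z + 8)) and (not ((21/2)*p < 0)))).
Check whether (not (z >= -4)) and p = -4 implies it.
Countermodel: at the initial state p = -4, z = -20, the precondition holds but the weakest precondition fails.
Answer: invalid


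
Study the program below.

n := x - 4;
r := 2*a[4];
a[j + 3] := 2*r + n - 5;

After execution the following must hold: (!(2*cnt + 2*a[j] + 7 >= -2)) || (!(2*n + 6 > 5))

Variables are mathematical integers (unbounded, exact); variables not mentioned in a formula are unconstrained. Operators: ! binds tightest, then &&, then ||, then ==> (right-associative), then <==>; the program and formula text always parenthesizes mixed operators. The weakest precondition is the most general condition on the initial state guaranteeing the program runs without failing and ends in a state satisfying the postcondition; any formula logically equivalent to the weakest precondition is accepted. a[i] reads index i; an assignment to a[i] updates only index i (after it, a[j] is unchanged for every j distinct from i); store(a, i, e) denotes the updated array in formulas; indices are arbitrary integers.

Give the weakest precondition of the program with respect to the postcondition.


Working backward. After the program, the postcondition (!(2*cnt + 2*a[j] + 7 >= -2)) || (!(2*n + 6 > 5)) must hold; in canonical form it is (!(2*a[j] + 2*cnt >= -9)) || (!(2*n > -1)).
Before a[j + 3] := 2*r + n - 5: (!(2*store(a, j + 3, n + 2*r - 5)[j] + 2*cnt >= -9)) || (!(2*n > -1))
Before r := 2*a[4]: (!(2*store(a, j + 3, 4*a[4] + n - 5)[j] + 2*cnt >= -9)) || (!(2*n > -1))
Before n := x - 4: (!(2*store(a, j + 3, 4*a[4] + x - 9)[j] + 2*cnt >= -9)) || (!(2*x > 7))
Answer: WP = (!(2*store(a, j + 3, 4*a[4] + x - 9)[j] + 2*cnt >= -9)) || (!(2*x > 7))


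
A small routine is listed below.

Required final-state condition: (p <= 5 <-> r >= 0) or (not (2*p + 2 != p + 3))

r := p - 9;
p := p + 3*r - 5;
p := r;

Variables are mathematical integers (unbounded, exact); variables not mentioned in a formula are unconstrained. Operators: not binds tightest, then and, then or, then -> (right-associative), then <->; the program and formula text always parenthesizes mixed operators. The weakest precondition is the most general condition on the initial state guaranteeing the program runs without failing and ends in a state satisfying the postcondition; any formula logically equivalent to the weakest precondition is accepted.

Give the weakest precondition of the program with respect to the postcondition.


Working backward. After the program, the postcondition (p <= 5 <-> r >= 0) or (not (2*p + 2 != p + 3)) must hold; in canonical form it is (p <= 5 <-> r >= 0) or (not (p != 1)).
Before p := r: (r <= 5 <-> r >= 0) or (not (r != 1))
Before p := p + 3*r - 5: (r <= 5 <-> r >= 0) or (not (r != 1))
Before r := p - 9: (p <= 14 <-> p >= 9) or (not (p != 10))
Answer: WP = (p <= 14 <-> p >= 9) or (not (p != 10))


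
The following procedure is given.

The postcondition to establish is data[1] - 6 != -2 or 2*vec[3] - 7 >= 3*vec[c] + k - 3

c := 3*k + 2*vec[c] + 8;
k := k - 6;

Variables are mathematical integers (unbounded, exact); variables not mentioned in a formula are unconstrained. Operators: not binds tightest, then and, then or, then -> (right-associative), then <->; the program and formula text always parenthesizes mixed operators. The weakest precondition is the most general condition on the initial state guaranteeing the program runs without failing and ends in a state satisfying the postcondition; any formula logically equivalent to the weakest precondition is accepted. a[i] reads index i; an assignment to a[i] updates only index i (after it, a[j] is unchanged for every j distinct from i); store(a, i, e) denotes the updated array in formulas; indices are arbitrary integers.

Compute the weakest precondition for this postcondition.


Working backward. After the program, the postcondition data[1] - 6 != -2 or 2*vec[3] - 7 >= 3*vec[c] + k - 3 must hold; in canonical form it is data[1] != 4 or 2*vec[3] >= 3*vec[c] + k + 4.
Before k := k - 6: data[1] != 4 or 2*vec[3] >= 3*vec[c] + k - 2
Before c := 3*k + 2*vec[c] + 8: data[1] != 4 or 2*vec[3] >= 3*vec[2*vec[c] + 3*k + 8] + k - 2
Answer: WP = data[1] != 4 or 2*vec[3] >= 3*vec[2*vec[c] + 3*k + 8] + k - 2


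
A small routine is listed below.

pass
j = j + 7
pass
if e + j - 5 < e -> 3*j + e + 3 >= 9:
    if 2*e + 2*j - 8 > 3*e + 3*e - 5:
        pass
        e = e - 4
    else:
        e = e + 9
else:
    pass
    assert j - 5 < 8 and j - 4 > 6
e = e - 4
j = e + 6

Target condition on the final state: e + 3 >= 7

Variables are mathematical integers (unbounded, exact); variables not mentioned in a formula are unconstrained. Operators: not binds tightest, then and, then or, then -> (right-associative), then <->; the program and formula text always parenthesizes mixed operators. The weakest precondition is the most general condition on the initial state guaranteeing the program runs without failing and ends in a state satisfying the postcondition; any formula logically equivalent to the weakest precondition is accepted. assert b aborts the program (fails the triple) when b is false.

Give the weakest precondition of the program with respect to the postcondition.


Working backward. After the program, the postcondition e + 3 >= 7 must hold; in canonical form it is e >= 4.
Before j := e + 6: e >= 4
Before e := e - 4: e >= 8
Then branch requires (2*j > 4*e + 3 -> e >= 12) and ((not (2*j > 4*e + 3)) -> e >= -1); else branch requires j < 13 and j > 10 and e >= 8.
Before the if: ((j < 5 -> e + 3*j >= 6) -> ((2*j > 4*e + 3 -> e >= 12) and ((not (2*j > 4*e + 3)) -> e >= -1))) and ((not (j < 5 -> e + 3*j >= 6)) -> (j < 13 and j > 10 and e >= 8))
Before skip: ((j < 5 -> e + 3*j >= 6) -> ((2*j > 4*e + 3 -> e >= 12) and ((not (2*j > 4*e + 3)) -> e >= -1))) and ((not (j < 5 -> e + 3*j >= 6)) -> (j < 13 and j > 10 and e >= 8))
Before j := j + 7: ((j < -2 -> e + 3*j >= -15) -> ((2*j > 4*e - 11 -> e >= 12) and ((not (2*j > 4*e - 11)) -> e >= -1))) and ((not (j < -2 -> e + 3*j >= -15)) -> (j < 6 and j > 3 and e >= 8))
Before skip: ((j < -2 -> e + 3*j >= -15) -> ((2*j > 4*e - 11 -> e >= 12) and ((not (2*j > 4*e - 11)) -> e >= -1))) and ((not (j < -2 -> e + 3*j >= -15)) -> (j < 6 and j > 3 and e >= 8))
Answer: WP = ((j < -2 -> e + 3*j >= -15) -> ((2*j > 4*e - 11 -> e >= 12) and ((not (2*j > 4*e - 11)) -> e >= -1))) and ((not (j < -2 -> e + 3*j >= -15)) -> (j < 6 and j > 3 and e >= 8))


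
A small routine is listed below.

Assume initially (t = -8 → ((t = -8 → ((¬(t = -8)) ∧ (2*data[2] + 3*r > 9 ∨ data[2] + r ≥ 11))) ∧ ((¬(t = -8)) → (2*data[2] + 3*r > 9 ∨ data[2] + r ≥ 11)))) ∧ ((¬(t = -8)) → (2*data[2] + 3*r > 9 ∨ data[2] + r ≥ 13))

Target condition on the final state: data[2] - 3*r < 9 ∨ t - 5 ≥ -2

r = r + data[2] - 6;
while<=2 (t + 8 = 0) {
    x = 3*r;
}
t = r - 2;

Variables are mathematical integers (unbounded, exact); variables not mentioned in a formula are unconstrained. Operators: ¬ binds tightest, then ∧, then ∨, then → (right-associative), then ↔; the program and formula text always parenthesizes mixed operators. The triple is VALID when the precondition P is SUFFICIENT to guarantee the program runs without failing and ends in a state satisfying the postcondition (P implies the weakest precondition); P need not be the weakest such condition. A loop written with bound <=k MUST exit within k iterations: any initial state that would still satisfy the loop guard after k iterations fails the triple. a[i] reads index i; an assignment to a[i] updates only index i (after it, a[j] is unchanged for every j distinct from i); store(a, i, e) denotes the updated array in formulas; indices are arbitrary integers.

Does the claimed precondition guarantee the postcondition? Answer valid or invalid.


Working backward. After the program, the postcondition data[2] - 3*r < 9 ∨ t - 5 ≥ -2 must hold; in canonical form it is data[2] < 3*r + 9 ∨ t ≥ 3.
Before t := r - 2: data[2] < 3*r + 9 ∨ r ≥ 5
Before the loop (bound <=2), unroll the exhaustion recursion (WP_0 = exit-now case; WP_j = one more guarded iteration, up to j = 2):
  WP_0: (¬(t = -8)) ∧ (data[2] < 3*r + 9 ∨ r ≥ 5)
  WP_1: (t = -8 → ((¬(t = -8)) ∧ (data[2] < 3*r + 9 ∨ r ≥ 5))) ∧ ((¬(t = -8)) → (data[2] < 3*r + 9 ∨ r ≥ 5))
  WP_2: (t = -8 → ((t = -8 → ((¬(t = -8)) ∧ (data[2] < 3*r + 9 ∨ r ≥ 5))) ∧ ((¬(t = -8)) → (data[2] < 3*r + 9 ∨ r ≥ 5)))) ∧ ((¬(t = -8)) → (data[2] < 3*r + 9 ∨ r ≥ 5))
So before the loop: (t = -8 → ((t = -8 → ((¬(t = -8)) ∧ (data[2] < 3*r + 9 ∨ r ≥ 5))) ∧ ((¬(t = -8)) → (data[2] < 3*r + 9 ∨ r ≥ 5)))) ∧ ((¬(t = -8)) → (data[2] < 3*r + 9 ∨ r ≥ 5))
Before r := r + data[2] - 6: (t = -8 → ((t = -8 → ((¬(t = -8)) ∧ (2*data[2] + 3*r > 9 ∨ data[2] + r ≥ 11))) ∧ ((¬(t = -8)) → (2*data[2] + 3*r > 9 ∨ data[2] + r ≥ 11)))) ∧ ((¬(t = -8)) → (2*data[2] + 3*r > 9 ∨ data[2] + r ≥ 11))
The weakest precondition is (t = -8 → ((t = -8 → ((¬(t = -8)) ∧ (2*data[2] + 3*r > 9 ∨ data[2] + r ≥ 11))) ∧ ((¬(t = -8)) → (2*data[2] + 3*r > 9 ∨ data[2] + r ≥ 11)))) ∧ ((¬(t = -8)) → (2*data[2] + 3*r > 9 ∨ data[2] + r ≥ 11)).
Check whether (t = -8 → ((t = -8 → ((¬(t = -8)) ∧ (2*data[2] + 3*r > 9 ∨ data[2] + r ≥ 11))) ∧ ((¬(t = -8)) → (2*data[2] + 3*r > 9 ∨ data[2] + r ≥ 11)))) ∧ ((¬(t = -8)) → (2*data[2] + 3*r > 9 ∨ data[2] + r ≥ 13)) implies it.
Every state satisfying the precondition satisfies the weakest precondition: the implication holds.
Answer: valid


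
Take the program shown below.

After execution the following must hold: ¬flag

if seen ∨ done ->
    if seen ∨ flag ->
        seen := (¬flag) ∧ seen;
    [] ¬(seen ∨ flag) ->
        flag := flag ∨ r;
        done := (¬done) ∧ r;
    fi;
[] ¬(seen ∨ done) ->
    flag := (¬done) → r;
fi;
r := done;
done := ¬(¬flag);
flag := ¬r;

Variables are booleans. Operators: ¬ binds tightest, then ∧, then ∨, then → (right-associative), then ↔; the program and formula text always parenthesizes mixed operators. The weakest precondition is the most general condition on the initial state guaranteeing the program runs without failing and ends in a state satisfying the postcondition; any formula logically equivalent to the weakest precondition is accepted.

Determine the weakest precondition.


Working backward. After the program, ¬flag must hold.
Before flag := ¬r: r
Before done := ¬(¬flag): r
Before r := done: done
Then branch requires ((seen ∨ flag) → done) ∧ ((¬(seen ∨ flag)) → ((¬done) ∧ r)); else branch requires done.
Before the if: ((seen ∨ done) → (((seen ∨ flag) → done) ∧ ((¬(seen ∨ flag)) → ((¬done) ∧ r)))) ∧ ((¬(seen ∨ done)) → done)
Answer: WP = ((seen ∨ done) → (((seen ∨ flag) → done) ∧ ((¬(seen ∨ flag)) → ((¬done) ∧ r)))) ∧ ((¬(seen ∨ done)) → done)


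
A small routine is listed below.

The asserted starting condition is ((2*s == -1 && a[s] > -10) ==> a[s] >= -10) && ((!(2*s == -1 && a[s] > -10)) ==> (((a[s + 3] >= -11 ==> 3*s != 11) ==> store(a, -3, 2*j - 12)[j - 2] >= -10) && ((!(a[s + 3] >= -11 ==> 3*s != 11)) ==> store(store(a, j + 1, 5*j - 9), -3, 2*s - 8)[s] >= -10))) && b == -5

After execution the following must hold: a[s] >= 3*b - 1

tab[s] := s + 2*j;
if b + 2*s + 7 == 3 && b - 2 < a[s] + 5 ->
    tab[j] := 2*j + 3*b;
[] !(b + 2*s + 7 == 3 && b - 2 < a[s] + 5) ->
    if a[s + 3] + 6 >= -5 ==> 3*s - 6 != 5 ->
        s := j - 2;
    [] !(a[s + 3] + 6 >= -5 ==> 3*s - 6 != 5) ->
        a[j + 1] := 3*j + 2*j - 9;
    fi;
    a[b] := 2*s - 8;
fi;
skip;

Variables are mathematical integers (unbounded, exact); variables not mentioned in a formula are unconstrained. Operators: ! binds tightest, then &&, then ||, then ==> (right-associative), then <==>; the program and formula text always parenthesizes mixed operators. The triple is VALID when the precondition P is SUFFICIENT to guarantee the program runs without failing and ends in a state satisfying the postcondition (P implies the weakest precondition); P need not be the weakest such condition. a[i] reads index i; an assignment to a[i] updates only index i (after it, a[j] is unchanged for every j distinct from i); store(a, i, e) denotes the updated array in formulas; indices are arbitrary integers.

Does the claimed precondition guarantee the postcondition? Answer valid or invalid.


Working backward. After the program, a[s] >= 3*b - 1 must hold.
Before skip: a[s] >= 3*b - 1
Then branch requires a[s] >= 3*b - 1; else branch requires ((a[s + 3] >= -11 ==> 3*s != 11) ==> store(a, b, 2*j - 12)[j - 2] >= 3*b - 1) && ((!(a[s + 3] >= -11 ==> 3*s != 11)) ==> store(store(a, j + 1, 5*j - 9), b, 2*s - 8)[s] >= 3*b - 1).
Before the if: ((b + 2*s == -4 && b < a[s] + 7) ==> a[s] >= 3*b - 1) && ((!(b + 2*s == -4 && b < a[s] + 7)) ==> (((a[s + 3] >= -11 ==> 3*s != 11) ==> store(a, b, 2*j - 12)[j - 2] >= 3*b - 1) && ((!(a[s + 3] >= -11 ==> 3*s != 11)) ==> store(store(a, j + 1, 5*j - 9), b, 2*s - 8)[s] >= 3*b - 1)))
Before tab[s] := s + 2*j: ((b + 2*s == -4 && b < a[s] + 7) ==> a[s] >= 3*b - 1) && ((!(b + 2*s == -4 && b < a[s] + 7)) ==> (((a[s + 3] >= -11 ==> 3*s != 11) ==> store(a, b, 2*j - 12)[j - 2] >= 3*b - 1) && ((!(a[s + 3] >= -11 ==> 3*s != 11)) ==> store(store(a, j + 1, 5*j - 9), b, 2*s - 8)[s] >= 3*b - 1)))
The weakest precondition is ((b + 2*s == -4 && b < a[s] + 7) ==> a[s] >= 3*b - 1) && ((!(b + 2*s == -4 && b < a[s] + 7)) ==> (((a[s + 3] >= -11 ==> 3*s != 11) ==> store(a, b, 2*j - 12)[j - 2] >= 3*b - 1) && ((!(a[s + 3] >= -11 ==> 3*s != 11)) ==> store(store(a, j + 1, 5*j - 9), b, 2*s - 8)[s] >= 3*b - 1))).
Check whether ((2*s == -1 && a[s] > -10) ==> a[s] >= -10) && ((!(2*s == -1 && a[s] > -10)) ==> (((a[s + 3] >= -11 ==> 3*s != 11) ==> store(a, -3, 2*j - 12)[j - 2] >= -10) && ((!(a[s + 3] >= -11 ==> 3*s != 11)) ==> store(store(a, j + 1, 5*j - 9), -3, 2*s - 8)[s] >= -10))) && b == -5 implies it.
Countermodel: at the initial state a = {[-5] = -10, [-3] = 2, [-2] = 2, [0] = 2, [3] = 2, elsewhere 2}, b = -5, j = -3, s = 0, the precondition holds but the weakest precondition fails.
Answer: invalid


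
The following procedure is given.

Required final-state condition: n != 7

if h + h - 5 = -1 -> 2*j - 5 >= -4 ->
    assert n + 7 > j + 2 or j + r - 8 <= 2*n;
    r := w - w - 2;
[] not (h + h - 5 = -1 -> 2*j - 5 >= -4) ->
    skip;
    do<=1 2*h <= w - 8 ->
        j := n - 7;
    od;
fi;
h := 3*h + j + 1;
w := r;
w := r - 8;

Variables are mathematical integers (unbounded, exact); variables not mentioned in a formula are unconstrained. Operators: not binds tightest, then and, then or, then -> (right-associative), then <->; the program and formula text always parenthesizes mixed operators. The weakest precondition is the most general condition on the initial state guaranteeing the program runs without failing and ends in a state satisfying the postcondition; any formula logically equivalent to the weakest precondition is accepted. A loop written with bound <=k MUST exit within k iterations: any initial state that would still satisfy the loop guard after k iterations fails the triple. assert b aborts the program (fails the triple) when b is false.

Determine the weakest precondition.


Working backward. After the program, n != 7 must hold.
Before w := r - 8: n != 7
Before w := r: n != 7
Before h := 3*h + j + 1: n != 7
Then branch requires (n > j - 5 or j + r <= 2*n + 8) and n != 7; else branch requires (2*h <= w - 8 -> ((not (2*h <= w - 8)) and n != 7)) and ((not (2*h <= w - 8)) -> n != 7).
Before the if: ((2*h = 4 -> 2*j >= 1) -> ((n > j - 5 or j + r <= 2*n + 8) and n != 7)) and ((not (2*h = 4 -> 2*j >= 1)) -> ((2*h <= w - 8 -> ((not (2*h <= w - 8)) and n != 7)) and ((not (2*h <= w - 8)) -> n != 7)))
Answer: WP = ((2*h = 4 -> 2*j >= 1) -> ((n > j - 5 or j + r <= 2*n + 8) and n != 7)) and ((not (2*h = 4 -> 2*j >= 1)) -> ((2*h <= w - 8 -> ((not (2*h <= w - 8)) and n != 7)) and ((not (2*h <= w - 8)) -> n != 7)))


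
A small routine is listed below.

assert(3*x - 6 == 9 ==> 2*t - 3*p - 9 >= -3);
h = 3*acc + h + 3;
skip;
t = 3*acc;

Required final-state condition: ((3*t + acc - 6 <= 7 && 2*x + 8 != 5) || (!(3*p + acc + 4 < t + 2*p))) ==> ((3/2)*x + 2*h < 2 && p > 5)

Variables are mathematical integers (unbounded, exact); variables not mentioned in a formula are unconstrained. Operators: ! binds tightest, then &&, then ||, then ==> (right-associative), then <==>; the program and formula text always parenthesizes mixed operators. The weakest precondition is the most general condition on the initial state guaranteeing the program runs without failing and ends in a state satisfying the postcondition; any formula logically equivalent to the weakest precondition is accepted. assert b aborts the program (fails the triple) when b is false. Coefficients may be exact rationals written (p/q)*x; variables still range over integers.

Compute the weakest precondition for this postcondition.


Working backward. After the program, the postcondition ((3*t + acc - 6 <= 7 && 2*x + 8 != 5) || (!(3*p + acc + 4 < t + 2*p))) ==> ((3/2)*x + 2*h < 2 && p > 5) must hold; in canonical form it is ((acc + 3*t <= 13 && 2*x != -3) || (!(acc + p < t - 4))) ==> (2*h + (3/2)*x < 2 && p > 5).
Before t := 3*acc: ((10*acc <= 13 && 2*x != -3) || (!(p < 2*acc - 4))) ==> (2*h + (3/2)*x < 2 && p > 5)
Before skip: ((10*acc <= 13 && 2*x != -3) || (!(p < 2*acc - 4))) ==> (2*h + (3/2)*x < 2 && p > 5)
Before h := 3*acc + h + 3: ((10*acc <= 13 && 2*x != -3) || (!(p < 2*acc - 4))) ==> (6*acc + 2*h + (3/2)*x < -4 && p > 5)
Before assert 3*x - 6 == 9 ==> 2*t - 3*p - 9 >= -3: (3*x == 15 ==> 2*t >= 3*p + 6) && (((10*acc <= 13 && 2*x != -3) || (!(p < 2*acc - 4))) ==> (6*acc + 2*h + (3/2)*x < -4 && p > 5))
Answer: WP = (3*x == 15 ==> 2*t >= 3*p + 6) && (((10*acc <= 13 && 2*x != -3) || (!(p < 2*acc - 4))) ==> (6*acc + 2*h + (3/2)*x < -4 && p > 5))


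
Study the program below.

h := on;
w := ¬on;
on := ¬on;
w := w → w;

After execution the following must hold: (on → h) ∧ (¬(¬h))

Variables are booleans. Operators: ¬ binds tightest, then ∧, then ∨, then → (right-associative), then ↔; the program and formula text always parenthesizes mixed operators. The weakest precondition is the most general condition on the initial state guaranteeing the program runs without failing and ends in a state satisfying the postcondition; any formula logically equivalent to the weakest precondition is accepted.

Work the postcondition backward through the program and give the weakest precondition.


Working backward. After the program, the postcondition (on → h) ∧ (¬(¬h)) must hold; in canonical form it is (on → h) ∧ h.
Before w := w → w: (on → h) ∧ h
Before on := ¬on: ((¬on) → h) ∧ h
Before w := ¬on: ((¬on) → h) ∧ h
Before h := on: ((¬on) → on) ∧ on
Answer: WP = ((¬on) → on) ∧ on


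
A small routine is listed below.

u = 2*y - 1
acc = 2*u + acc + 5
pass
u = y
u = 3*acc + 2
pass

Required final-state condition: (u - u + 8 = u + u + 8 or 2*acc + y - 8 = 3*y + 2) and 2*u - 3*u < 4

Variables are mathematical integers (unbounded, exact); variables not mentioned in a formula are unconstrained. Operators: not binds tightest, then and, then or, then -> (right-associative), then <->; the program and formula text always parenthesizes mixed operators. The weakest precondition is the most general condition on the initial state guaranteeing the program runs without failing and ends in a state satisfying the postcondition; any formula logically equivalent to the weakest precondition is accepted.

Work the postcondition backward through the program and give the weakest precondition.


Working backward. After the program, the postcondition (u - u + 8 = u + u + 8 or 2*acc + y - 8 = 3*y + 2) and 2*u - 3*u < 4 must hold; in canonical form it is (2*u = 0 or 2*acc = 2*y + 10) and u > -4.
Before skip: (2*u = 0 or 2*acc = 2*y + 10) and u > -4
Before u := 3*acc + 2: (6*acc = -4 or 2*acc = 2*y + 10) and 3*acc > -6
Before u := y: (6*acc = -4 or 2*acc = 2*y + 10) and 3*acc > -6
Before skip: (6*acc = -4 or 2*acc = 2*y + 10) and 3*acc > -6
Before acc := 2*u + acc + 5: (6*acc + 12*u = -34 or 2*acc + 4*u = 2*y) and 3*acc + 6*u > -21
Before u := 2*y - 1: (6*acc + 24*y = -22 or 2*acc + 6*y = 4) and 3*acc + 12*y > -15
Answer: WP = (6*acc + 24*y = -22 or 2*acc + 6*y = 4) and 3*acc + 12*y > -15


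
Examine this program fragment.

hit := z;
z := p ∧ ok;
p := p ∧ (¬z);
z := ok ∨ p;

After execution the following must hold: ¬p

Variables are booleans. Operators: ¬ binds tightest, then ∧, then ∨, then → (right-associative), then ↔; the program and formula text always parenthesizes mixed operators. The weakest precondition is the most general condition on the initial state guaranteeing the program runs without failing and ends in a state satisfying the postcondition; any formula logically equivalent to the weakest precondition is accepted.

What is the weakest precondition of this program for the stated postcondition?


Working backward. After the program, ¬p must hold.
Before z := ok ∨ p: ¬p
Before p := p ∧ (¬z): ¬(p ∧ (¬z))
Before z := p ∧ ok: ¬(p ∧ (¬(p ∧ ok)))
Before hit := z: ¬(p ∧ (¬(p ∧ ok)))
Answer: WP = ¬(p ∧ (¬(p ∧ ok)))


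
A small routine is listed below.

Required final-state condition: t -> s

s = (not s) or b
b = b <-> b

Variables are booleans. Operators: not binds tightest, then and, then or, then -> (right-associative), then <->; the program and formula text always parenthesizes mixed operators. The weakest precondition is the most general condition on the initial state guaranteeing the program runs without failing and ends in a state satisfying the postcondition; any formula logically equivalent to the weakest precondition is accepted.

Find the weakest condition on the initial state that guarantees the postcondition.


Working backward. After the program, t -> s must hold.
Before b := b <-> b: t -> s
Before s := (not s) or b: t -> ((not s) or b)
Answer: WP = t -> ((not s) or b)


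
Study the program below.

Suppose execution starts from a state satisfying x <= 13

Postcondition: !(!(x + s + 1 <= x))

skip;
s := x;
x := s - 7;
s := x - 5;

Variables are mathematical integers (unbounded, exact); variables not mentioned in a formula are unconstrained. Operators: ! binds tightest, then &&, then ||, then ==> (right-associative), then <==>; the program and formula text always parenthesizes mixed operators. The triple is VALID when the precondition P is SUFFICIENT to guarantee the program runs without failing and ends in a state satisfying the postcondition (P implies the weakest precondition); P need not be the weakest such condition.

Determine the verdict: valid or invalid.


Working backward. After the program, the postcondition !(!(x + s + 1 <= x)) must hold; in canonical form it is s <= -1.
Before s := x - 5: x <= 4
Before x := s - 7: s <= 11
Before s := x: x <= 11
Before skip: x <= 11
The weakest precondition is x <= 11.
Check whether x <= 13 implies it.
Countermodel: at the initial state x = 12, the precondition holds but the weakest precondition fails.
Answer: invalid


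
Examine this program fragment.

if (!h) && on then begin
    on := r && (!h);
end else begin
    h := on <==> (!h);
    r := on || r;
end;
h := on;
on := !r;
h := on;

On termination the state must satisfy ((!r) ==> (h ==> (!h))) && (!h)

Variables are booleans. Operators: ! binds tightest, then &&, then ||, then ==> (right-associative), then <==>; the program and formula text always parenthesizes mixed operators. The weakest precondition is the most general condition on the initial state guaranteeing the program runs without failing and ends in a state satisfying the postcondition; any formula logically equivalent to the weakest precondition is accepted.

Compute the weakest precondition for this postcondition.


Working backward. After the program, ((!r) ==> (h ==> (!h))) && (!h) must hold.
Before h := on: ((!r) ==> (on ==> (!on))) && (!on)
Before on := !r: ((!r) ==> ((!r) ==> r)) && r
Before h := on: ((!r) ==> ((!r) ==> r)) && r
Then branch requires ((!r) ==> ((!r) ==> r)) && r; else branch requires ((!(on || r)) ==> ((!(on || r)) ==> (on || r))) && (on || r).
Before the if: (((!h) && on) ==> (((!r) ==> ((!r) ==> r)) && r)) && ((!((!h) && on)) ==> (((!(on || r)) ==> ((!(on || r)) ==> (on || r))) && (on || r)))
Answer: WP = (((!h) && on) ==> (((!r) ==> ((!r) ==> r)) && r)) && ((!((!h) && on)) ==> (((!(on || r)) ==> ((!(on || r)) ==> (on || r))) && (on || r)))


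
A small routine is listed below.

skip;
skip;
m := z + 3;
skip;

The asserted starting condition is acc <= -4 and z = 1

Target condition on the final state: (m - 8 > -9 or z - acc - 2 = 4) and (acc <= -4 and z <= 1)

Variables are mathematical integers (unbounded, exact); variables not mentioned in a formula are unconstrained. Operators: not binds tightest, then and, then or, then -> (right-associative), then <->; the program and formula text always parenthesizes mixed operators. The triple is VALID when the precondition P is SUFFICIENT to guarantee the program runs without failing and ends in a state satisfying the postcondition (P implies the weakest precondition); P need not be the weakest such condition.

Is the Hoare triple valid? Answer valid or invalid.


Working backward. After the program, the postcondition (m - 8 > -9 or z - acc - 2 = 4) and (acc <= -4 and z <= 1) must hold; in canonical form it is (m > -1 or z = acc + 6) and acc <= -4 and z <= 1.
Before skip: (m > -1 or z = acc + 6) and acc <= -4 and z <= 1
Before m := z + 3: (z > -4 or z = acc + 6) and acc <= -4 and z <= 1
Before skip: (z > -4 or z = acc + 6) and acc <= -4 and z <= 1
Before skip: (z > -4 or z = acc + 6) and acc <= -4 and z <= 1
The weakest precondition is (z > -4 or z = acc + 6) and acc <= -4 and z <= 1.
Check whether acc <= -4 and z = 1 implies it.
Every state satisfying the precondition satisfies the weakest precondition: the implication holds.
Answer: valid
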